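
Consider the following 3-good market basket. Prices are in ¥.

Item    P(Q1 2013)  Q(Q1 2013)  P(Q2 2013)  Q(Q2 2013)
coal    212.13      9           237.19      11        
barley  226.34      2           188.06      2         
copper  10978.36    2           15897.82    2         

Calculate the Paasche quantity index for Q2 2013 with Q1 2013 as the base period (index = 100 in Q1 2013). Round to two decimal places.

101.38

Paasche quantity index uses current-period prices as weights.
ΣP(Q2 2013)·Q(Q2 2013) = 237.19×11 + 188.06×2 + 15897.82×2 = 2609.09 + 376.12 + 31795.64 = 34780.85
ΣP(Q2 2013)·Q(Q1 2013) = 237.19×9 + 188.06×2 + 15897.82×2 = 2134.71 + 376.12 + 31795.64 = 34306.47
Index = 34780.85 / 34306.47 × 100 = 101.3828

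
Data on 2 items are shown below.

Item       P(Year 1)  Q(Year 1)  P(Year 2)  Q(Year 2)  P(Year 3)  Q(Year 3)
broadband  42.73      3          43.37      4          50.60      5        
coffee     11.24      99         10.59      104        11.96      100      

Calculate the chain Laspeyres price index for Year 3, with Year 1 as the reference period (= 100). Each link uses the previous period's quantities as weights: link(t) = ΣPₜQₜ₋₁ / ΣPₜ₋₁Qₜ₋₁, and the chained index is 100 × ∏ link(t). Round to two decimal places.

107.74

Link Year 1→Year 2:
ΣP(Year 2)Q(Year 1) = 43.37×3 + 10.59×99 = 130.11 + 1048.41 = 1178.52
ΣP(Year 1)Q(Year 1) = 42.73×3 + 11.24×99 = 128.19 + 1112.76 = 1240.95
link = 1178.52/1240.95 = 0.949692
Link Year 2→Year 3:
ΣP(Year 3)Q(Year 2) = 50.60×4 + 11.96×104 = 202.4 + 1243.84 = 1446.24
ΣP(Year 2)Q(Year 2) = 43.37×4 + 10.59×104 = 173.48 + 1101.36 = 1274.84
link = 1446.24/1274.84 = 1.134448
Chained index = 100 × 0.949692 × 1.134448 = 107.7376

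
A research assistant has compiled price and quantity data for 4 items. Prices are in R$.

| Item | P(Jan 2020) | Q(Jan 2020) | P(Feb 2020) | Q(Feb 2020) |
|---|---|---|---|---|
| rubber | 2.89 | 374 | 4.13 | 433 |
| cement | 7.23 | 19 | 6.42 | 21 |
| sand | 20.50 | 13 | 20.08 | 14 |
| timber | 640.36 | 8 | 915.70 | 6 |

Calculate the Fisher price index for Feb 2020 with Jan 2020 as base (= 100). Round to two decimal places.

139.60

Laspeyres component (base-period weights):
ΣP(Feb 2020)Q(Jan 2020) = 4.13×374 + 6.42×19 + 20.08×13 + 915.70×8 = 1544.62 + 121.98 + 261.04 + 7325.6 = 9253.24
ΣP(Jan 2020)Q(Jan 2020) = 2.89×374 + 7.23×19 + 20.50×13 + 640.36×8 = 1080.86 + 137.37 + 266.5 + 5122.88 = 6607.61
L = 9253.24 / 6607.61 × 100 = 140.0391
Paasche component (current-period weights):
ΣP(Feb 2020)Q(Feb 2020) = 4.13×433 + 6.42×21 + 20.08×14 + 915.70×6 = 1788.29 + 134.82 + 281.12 + 5494.2 = 7698.43
ΣP(Jan 2020)Q(Feb 2020) = 2.89×433 + 7.23×21 + 20.50×14 + 640.36×6 = 1251.37 + 151.83 + 287 + 3842.16 = 5532.36
P = 7698.43 / 5532.36 × 100 = 139.1527
Fisher = √(L × P) = √(140.0391 × 139.1527) = 139.5952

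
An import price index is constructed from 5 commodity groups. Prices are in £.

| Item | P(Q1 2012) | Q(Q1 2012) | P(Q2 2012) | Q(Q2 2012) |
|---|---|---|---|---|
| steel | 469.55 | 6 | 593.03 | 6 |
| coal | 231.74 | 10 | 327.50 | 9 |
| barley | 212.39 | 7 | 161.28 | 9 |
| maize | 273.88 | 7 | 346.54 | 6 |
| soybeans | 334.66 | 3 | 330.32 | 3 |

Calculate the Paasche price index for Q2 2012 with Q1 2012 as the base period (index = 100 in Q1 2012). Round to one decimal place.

Paasche price index uses current-period quantities as weights.
ΣP(Q2 2012)·Q(Q2 2012) = 593.03×6 + 327.50×9 + 161.28×9 + 346.54×6 + 330.32×3 = 3558.18 + 2947.5 + 1451.52 + 2079.24 + 990.96 = 11027.4
ΣP(Q1 2012)·Q(Q2 2012) = 469.55×6 + 231.74×9 + 212.39×9 + 273.88×6 + 334.66×3 = 2817.3 + 2085.66 + 1911.51 + 1643.28 + 1003.98 = 9461.73
Index = 11027.4 / 9461.73 × 100 = 116.5474

116.5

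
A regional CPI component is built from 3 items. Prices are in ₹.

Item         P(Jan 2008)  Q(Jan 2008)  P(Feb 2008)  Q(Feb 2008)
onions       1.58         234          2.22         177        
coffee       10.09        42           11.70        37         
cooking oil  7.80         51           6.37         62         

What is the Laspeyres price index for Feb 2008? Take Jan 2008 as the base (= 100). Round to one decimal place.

112.1

Laspeyres price index uses base-period quantities as weights.
ΣP(Feb 2008)·Q(Jan 2008) = 2.22×234 + 11.70×42 + 6.37×51 = 519.48 + 491.4 + 324.87 = 1335.75
ΣP(Jan 2008)·Q(Jan 2008) = 1.58×234 + 10.09×42 + 7.80×51 = 369.72 + 423.78 + 397.8 = 1191.3
Index = 1335.75 / 1191.3 × 100 = 112.1254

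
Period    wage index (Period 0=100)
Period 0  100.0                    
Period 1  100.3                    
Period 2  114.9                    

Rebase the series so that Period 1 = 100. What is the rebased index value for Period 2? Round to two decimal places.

Rebased(Period 2) = 114.9 / 100.3 × 100 = 114.5563

114.56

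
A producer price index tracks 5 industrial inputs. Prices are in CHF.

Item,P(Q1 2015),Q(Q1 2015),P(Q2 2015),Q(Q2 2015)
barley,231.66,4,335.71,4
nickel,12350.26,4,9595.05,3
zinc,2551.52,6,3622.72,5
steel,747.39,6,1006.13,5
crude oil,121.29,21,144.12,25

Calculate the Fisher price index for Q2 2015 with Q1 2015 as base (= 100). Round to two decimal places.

Laspeyres component (base-period weights):
ΣP(Q2 2015)Q(Q1 2015) = 335.71×4 + 9595.05×4 + 3622.72×6 + 1006.13×6 + 144.12×21 = 1342.84 + 38380.2 + 21736.32 + 6036.78 + 3026.52 = 70522.66
ΣP(Q1 2015)Q(Q1 2015) = 231.66×4 + 12350.26×4 + 2551.52×6 + 747.39×6 + 121.29×21 = 926.64 + 49401.04 + 15309.12 + 4484.34 + 2547.09 = 72668.23
L = 70522.66 / 72668.23 × 100 = 97.0474
Paasche component (current-period weights):
ΣP(Q2 2015)Q(Q2 2015) = 335.71×4 + 9595.05×3 + 3622.72×5 + 1006.13×5 + 144.12×25 = 1342.84 + 28785.15 + 18113.6 + 5030.65 + 3603 = 56875.24
ΣP(Q1 2015)Q(Q2 2015) = 231.66×4 + 12350.26×3 + 2551.52×5 + 747.39×5 + 121.29×25 = 926.64 + 37050.78 + 12757.6 + 3736.95 + 3032.25 = 57504.22
P = 56875.24 / 57504.22 × 100 = 98.9062
Fisher = √(L × P) = √(97.0474 × 98.9062) = 97.9724

97.97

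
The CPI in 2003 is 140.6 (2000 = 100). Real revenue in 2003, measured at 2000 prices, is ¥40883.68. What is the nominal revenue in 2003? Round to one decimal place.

57482.5

Nominal = Real × (Index/100) = 40883.68 × (140.6/100)
        = 40883.68 × 1.406 = 57482.4541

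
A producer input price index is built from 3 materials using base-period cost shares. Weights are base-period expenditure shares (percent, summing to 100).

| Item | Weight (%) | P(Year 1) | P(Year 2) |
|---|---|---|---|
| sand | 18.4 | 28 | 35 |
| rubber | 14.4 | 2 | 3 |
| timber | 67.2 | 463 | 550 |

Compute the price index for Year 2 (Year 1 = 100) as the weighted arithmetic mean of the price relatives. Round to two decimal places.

sand: 18.4 × (35/28) = 18.4 × 1.250000 = 23.0000
rubber: 14.4 × (3/2) = 14.4 × 1.500000 = 21.6000
timber: 67.2 × (550/463) = 67.2 × 1.187905 = 79.8272
Index = Σ wᵢ·(p₁ᵢ/p₀ᵢ) = 23.0000 + 21.6000 + 79.8272 = 124.4272

124.43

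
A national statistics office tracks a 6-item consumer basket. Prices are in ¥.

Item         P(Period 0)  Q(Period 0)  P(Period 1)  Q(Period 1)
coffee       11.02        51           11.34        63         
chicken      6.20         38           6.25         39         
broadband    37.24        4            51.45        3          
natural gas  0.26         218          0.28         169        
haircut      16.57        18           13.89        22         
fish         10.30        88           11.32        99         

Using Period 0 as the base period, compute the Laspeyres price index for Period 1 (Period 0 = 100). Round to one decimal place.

Laspeyres price index uses base-period quantities as weights.
ΣP(Period 1)·Q(Period 0) = 11.34×51 + 6.25×38 + 51.45×4 + 0.28×218 + 13.89×18 + 11.32×88 = 578.34 + 237.5 + 205.8 + 61.04 + 250.02 + 996.16 = 2328.86
ΣP(Period 0)·Q(Period 0) = 11.02×51 + 6.20×38 + 37.24×4 + 0.26×218 + 16.57×18 + 10.30×88 = 562.02 + 235.6 + 148.96 + 56.68 + 298.26 + 906.4 = 2207.92
Index = 2328.86 / 2207.92 × 100 = 105.4776

105.5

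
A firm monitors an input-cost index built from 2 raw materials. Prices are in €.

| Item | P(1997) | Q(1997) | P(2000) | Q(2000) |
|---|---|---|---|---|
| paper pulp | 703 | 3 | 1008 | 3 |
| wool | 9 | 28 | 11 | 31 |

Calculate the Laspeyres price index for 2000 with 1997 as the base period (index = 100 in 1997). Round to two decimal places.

Laspeyres price index uses base-period quantities as weights.
ΣP(2000)·Q(1997) = 1008×3 + 11×28 = 3024 + 308 = 3332
ΣP(1997)·Q(1997) = 703×3 + 9×28 = 2109 + 252 = 2361
Index = 3332 / 2361 × 100 = 141.1266

141.13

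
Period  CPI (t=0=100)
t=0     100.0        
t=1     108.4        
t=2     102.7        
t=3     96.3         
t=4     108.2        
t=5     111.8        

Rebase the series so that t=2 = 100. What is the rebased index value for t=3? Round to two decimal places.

Rebased(t=3) = 96.3 / 102.7 × 100 = 93.7683

93.77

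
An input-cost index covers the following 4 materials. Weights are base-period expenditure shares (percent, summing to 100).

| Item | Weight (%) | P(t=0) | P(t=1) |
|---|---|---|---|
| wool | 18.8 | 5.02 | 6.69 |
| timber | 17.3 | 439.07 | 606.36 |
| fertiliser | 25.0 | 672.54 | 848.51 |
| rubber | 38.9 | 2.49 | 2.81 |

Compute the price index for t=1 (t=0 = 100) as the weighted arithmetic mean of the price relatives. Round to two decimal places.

wool: 18.8 × (6.69/5.02) = 18.8 × 1.332669 = 25.0542
timber: 17.3 × (606.36/439.07) = 17.3 × 1.381010 = 23.8915
fertiliser: 25.0 × (848.51/672.54) = 25.0 × 1.261650 = 31.5412
rubber: 38.9 × (2.81/2.49) = 38.9 × 1.128514 = 43.8992
Index = Σ wᵢ·(p₁ᵢ/p₀ᵢ) = 25.0542 + 23.8915 + 31.5412 + 43.8992 = 124.3861

124.39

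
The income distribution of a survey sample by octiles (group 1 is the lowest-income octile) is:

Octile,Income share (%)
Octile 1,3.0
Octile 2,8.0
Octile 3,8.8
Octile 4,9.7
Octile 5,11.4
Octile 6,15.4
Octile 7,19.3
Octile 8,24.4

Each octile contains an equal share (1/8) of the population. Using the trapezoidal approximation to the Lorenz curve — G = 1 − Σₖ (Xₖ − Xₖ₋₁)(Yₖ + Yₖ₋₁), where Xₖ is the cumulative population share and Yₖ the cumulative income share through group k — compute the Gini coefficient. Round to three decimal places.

0.285

Cumulative income shares Yₖ: 0.0300, 0.1100, 0.1980, 0.2950, 0.4090, 0.5630, 0.7560, 1.0000
Σ (Xₖ−Xₖ₋₁)(Yₖ+Yₖ₋₁) = (1/8)(0.0300+0.0000) + (1/8)(0.1100+0.0300) + (1/8)(0.1980+0.1100) + (1/8)(0.2950+0.1980) + (1/8)(0.4090+0.2950) + (1/8)(0.5630+0.4090) + (1/8)(0.7560+0.5630) + (1/8)(1.0000+0.7560)
  = 0.0037 + 0.0175 + 0.0385 + 0.0616 + 0.0880 + 0.1215 + 0.1649 + 0.2195 = 0.7152
G = 1 − 0.7152 = 0.2848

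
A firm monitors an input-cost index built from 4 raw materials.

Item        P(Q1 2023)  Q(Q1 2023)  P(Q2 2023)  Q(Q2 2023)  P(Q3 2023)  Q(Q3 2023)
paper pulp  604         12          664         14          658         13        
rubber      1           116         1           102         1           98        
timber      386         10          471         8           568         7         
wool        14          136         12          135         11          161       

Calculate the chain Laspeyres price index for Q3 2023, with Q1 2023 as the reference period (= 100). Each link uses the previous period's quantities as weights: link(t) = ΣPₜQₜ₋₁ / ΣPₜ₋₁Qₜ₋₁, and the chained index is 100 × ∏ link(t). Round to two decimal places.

114.03

Link Q1 2023→Q2 2023:
ΣP(Q2 2023)Q(Q1 2023) = 664×12 + 1×116 + 471×10 + 12×136 = 7968 + 116 + 4710 + 1632 = 14426
ΣP(Q1 2023)Q(Q1 2023) = 604×12 + 1×116 + 386×10 + 14×136 = 7248 + 116 + 3860 + 1904 = 13128
link = 14426/13128 = 1.098873
Link Q2 2023→Q3 2023:
ΣP(Q3 2023)Q(Q2 2023) = 658×14 + 1×102 + 568×8 + 11×135 = 9212 + 102 + 4544 + 1485 = 15343
ΣP(Q2 2023)Q(Q2 2023) = 664×14 + 1×102 + 471×8 + 12×135 = 9296 + 102 + 3768 + 1620 = 14786
link = 15343/14786 = 1.037671
Chained index = 100 × 1.098873 × 1.037671 = 114.0268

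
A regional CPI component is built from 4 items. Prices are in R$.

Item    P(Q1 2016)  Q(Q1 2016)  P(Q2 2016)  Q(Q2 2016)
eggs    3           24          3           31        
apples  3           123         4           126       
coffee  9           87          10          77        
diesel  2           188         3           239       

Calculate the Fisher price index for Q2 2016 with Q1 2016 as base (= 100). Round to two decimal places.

Laspeyres component (base-period weights):
ΣP(Q2 2016)Q(Q1 2016) = 3×24 + 4×123 + 10×87 + 3×188 = 72 + 492 + 870 + 564 = 1998
ΣP(Q1 2016)Q(Q1 2016) = 3×24 + 3×123 + 9×87 + 2×188 = 72 + 369 + 783 + 376 = 1600
L = 1998 / 1600 × 100 = 124.8750
Paasche component (current-period weights):
ΣP(Q2 2016)Q(Q2 2016) = 3×31 + 4×126 + 10×77 + 3×239 = 93 + 504 + 770 + 717 = 2084
ΣP(Q1 2016)Q(Q2 2016) = 3×31 + 3×126 + 9×77 + 2×239 = 93 + 378 + 693 + 478 = 1642
P = 2084 / 1642 × 100 = 126.9184
Fisher = √(L × P) = √(124.8750 × 126.9184) = 125.8926

125.89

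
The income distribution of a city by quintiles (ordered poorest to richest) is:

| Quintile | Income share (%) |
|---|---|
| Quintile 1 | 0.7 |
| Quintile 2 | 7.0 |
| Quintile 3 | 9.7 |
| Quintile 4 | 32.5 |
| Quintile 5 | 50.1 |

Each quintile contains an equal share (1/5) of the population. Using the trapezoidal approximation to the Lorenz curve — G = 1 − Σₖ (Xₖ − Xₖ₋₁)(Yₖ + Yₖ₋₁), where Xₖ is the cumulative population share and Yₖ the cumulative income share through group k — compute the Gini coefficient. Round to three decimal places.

0.497

Cumulative income shares Yₖ: 0.0070, 0.0770, 0.1740, 0.4990, 1.0000
Σ (Xₖ−Xₖ₋₁)(Yₖ+Yₖ₋₁) = (1/5)(0.0070+0.0000) + (1/5)(0.0770+0.0070) + (1/5)(0.1740+0.0770) + (1/5)(0.4990+0.1740) + (1/5)(1.0000+0.4990)
  = 0.0014 + 0.0168 + 0.0502 + 0.1346 + 0.2998 = 0.5028
G = 1 − 0.5028 = 0.4972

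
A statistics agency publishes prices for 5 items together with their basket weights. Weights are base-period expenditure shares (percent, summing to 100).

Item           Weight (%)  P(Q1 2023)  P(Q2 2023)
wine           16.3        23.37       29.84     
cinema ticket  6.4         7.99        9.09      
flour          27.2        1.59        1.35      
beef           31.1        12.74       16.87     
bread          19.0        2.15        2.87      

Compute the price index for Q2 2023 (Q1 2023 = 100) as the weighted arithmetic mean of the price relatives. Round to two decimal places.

117.73

wine: 16.3 × (29.84/23.37) = 16.3 × 1.276851 = 20.8127
cinema ticket: 6.4 × (9.09/7.99) = 6.4 × 1.137672 = 7.2811
flour: 27.2 × (1.35/1.59) = 27.2 × 0.849057 = 23.0943
beef: 31.1 × (16.87/12.74) = 31.1 × 1.324176 = 41.1819
bread: 19.0 × (2.87/2.15) = 19.0 × 1.334884 = 25.3628
Index = Σ wᵢ·(p₁ᵢ/p₀ᵢ) = 20.8127 + 7.2811 + 23.0943 + 41.1819 + 25.3628 = 117.7328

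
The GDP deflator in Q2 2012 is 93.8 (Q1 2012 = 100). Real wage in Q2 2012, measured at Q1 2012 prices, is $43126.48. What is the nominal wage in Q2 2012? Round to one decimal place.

Nominal = Real × (Index/100) = 43126.48 × (93.8/100)
        = 43126.48 × 0.938 = 40452.6382

40452.6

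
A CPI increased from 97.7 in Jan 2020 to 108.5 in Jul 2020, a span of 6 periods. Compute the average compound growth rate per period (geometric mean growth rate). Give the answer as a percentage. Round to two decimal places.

1.76%

Growth factor = (108.5/97.7)^(1/6) = (1.110542)^(1/6) = 1.017628
Growth rate = 1.017628 − 1 = 0.017628 = 1.7628%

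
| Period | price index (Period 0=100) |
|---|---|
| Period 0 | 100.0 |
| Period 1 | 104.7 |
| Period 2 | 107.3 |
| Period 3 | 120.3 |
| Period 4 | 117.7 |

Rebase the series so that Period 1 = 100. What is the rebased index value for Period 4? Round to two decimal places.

112.42

Rebased(Period 4) = 117.7 / 104.7 × 100 = 112.4164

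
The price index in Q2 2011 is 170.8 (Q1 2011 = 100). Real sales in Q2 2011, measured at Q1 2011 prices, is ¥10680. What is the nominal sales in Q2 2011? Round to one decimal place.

18241.4

Nominal = Real × (Index/100) = 10680 × (170.8/100)
        = 10680 × 1.708 = 18241.4400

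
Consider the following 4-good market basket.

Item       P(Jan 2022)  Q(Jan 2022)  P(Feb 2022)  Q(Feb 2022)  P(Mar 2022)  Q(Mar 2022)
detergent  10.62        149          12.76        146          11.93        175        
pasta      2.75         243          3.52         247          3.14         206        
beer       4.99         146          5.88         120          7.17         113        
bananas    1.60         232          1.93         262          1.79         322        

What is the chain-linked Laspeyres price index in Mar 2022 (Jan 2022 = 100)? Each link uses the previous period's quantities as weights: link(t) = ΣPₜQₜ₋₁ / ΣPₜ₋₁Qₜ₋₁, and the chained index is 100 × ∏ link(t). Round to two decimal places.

Link Jan 2022→Feb 2022:
ΣP(Feb 2022)Q(Jan 2022) = 12.76×149 + 3.52×243 + 5.88×146 + 1.93×232 = 1901.24 + 855.36 + 858.48 + 447.76 = 4062.84
ΣP(Jan 2022)Q(Jan 2022) = 10.62×149 + 2.75×243 + 4.99×146 + 1.60×232 = 1582.38 + 668.25 + 728.54 + 371.2 = 3350.37
link = 4062.84/3350.37 = 1.212654
Link Feb 2022→Mar 2022:
ΣP(Mar 2022)Q(Feb 2022) = 11.93×146 + 3.14×247 + 7.17×120 + 1.79×262 = 1741.78 + 775.58 + 860.4 + 468.98 = 3846.74
ΣP(Feb 2022)Q(Feb 2022) = 12.76×146 + 3.52×247 + 5.88×120 + 1.93×262 = 1862.96 + 869.44 + 705.6 + 505.66 = 3943.66
link = 3846.74/3943.66 = 0.975424
Chained index = 100 × 1.212654 × 0.975424 = 118.2852

118.29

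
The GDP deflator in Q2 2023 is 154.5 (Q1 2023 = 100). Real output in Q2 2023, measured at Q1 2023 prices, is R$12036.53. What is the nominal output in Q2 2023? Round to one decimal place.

Nominal = Real × (Index/100) = 12036.53 × (154.5/100)
        = 12036.53 × 1.545 = 18596.4388

18596.4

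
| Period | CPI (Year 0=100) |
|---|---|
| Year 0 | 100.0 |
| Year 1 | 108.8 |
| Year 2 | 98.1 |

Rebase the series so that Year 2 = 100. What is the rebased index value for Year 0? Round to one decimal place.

101.9

Rebased(Year 0) = 100.0 / 98.1 × 100 = 101.9368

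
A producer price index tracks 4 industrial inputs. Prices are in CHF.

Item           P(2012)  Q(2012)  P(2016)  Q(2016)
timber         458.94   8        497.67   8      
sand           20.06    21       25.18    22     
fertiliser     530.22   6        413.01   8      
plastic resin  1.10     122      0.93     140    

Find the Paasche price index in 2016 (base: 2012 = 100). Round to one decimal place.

93.7

Paasche price index uses current-period quantities as weights.
ΣP(2016)·Q(2016) = 497.67×8 + 25.18×22 + 413.01×8 + 0.93×140 = 3981.36 + 553.96 + 3304.08 + 130.2 = 7969.6
ΣP(2012)·Q(2016) = 458.94×8 + 20.06×22 + 530.22×8 + 1.10×140 = 3671.52 + 441.32 + 4241.76 + 154 = 8508.6
Index = 7969.6 / 8508.6 × 100 = 93.6652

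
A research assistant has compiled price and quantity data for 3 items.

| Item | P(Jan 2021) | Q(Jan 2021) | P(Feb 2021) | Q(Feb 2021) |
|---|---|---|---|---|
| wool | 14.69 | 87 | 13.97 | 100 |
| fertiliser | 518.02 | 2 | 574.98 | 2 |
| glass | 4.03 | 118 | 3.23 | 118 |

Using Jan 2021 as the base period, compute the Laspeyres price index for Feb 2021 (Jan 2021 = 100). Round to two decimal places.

Laspeyres price index uses base-period quantities as weights.
ΣP(Feb 2021)·Q(Jan 2021) = 13.97×87 + 574.98×2 + 3.23×118 = 1215.39 + 1149.96 + 381.14 = 2746.49
ΣP(Jan 2021)·Q(Jan 2021) = 14.69×87 + 518.02×2 + 4.03×118 = 1278.03 + 1036.04 + 475.54 = 2789.61
Index = 2746.49 / 2789.61 × 100 = 98.4543

98.45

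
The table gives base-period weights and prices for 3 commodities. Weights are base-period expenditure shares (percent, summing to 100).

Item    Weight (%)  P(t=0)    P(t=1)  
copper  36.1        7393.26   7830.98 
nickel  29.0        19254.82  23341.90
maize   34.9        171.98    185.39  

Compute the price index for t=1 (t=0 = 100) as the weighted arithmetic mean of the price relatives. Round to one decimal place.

copper: 36.1 × (7830.98/7393.26) = 36.1 × 1.059205 = 38.2373
nickel: 29.0 × (23341.90/19254.82) = 29.0 × 1.212263 = 35.1556
maize: 34.9 × (185.39/171.98) = 34.9 × 1.077974 = 37.6213
Index = Σ wᵢ·(p₁ᵢ/p₀ᵢ) = 38.2373 + 35.1556 + 37.6213 = 111.0142

111.0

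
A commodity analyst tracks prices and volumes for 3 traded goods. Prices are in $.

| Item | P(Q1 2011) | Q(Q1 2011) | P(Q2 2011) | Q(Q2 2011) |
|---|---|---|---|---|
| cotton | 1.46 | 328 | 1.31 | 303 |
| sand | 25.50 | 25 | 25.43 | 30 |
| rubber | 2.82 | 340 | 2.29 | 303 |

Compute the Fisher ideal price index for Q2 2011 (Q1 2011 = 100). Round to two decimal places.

89.38

Laspeyres component (base-period weights):
ΣP(Q2 2011)Q(Q1 2011) = 1.31×328 + 25.43×25 + 2.29×340 = 429.68 + 635.75 + 778.6 = 1844.03
ΣP(Q1 2011)Q(Q1 2011) = 1.46×328 + 25.50×25 + 2.82×340 = 478.88 + 637.5 + 958.8 = 2075.18
L = 1844.03 / 2075.18 × 100 = 88.8612
Paasche component (current-period weights):
ΣP(Q2 2011)Q(Q2 2011) = 1.31×303 + 25.43×30 + 2.29×303 = 396.93 + 762.9 + 693.87 = 1853.7
ΣP(Q1 2011)Q(Q2 2011) = 1.46×303 + 25.50×30 + 2.82×303 = 442.38 + 765 + 854.46 = 2061.84
P = 1853.7 / 2061.84 × 100 = 89.9051
Fisher = √(L × P) = √(88.8612 × 89.9051) = 89.3816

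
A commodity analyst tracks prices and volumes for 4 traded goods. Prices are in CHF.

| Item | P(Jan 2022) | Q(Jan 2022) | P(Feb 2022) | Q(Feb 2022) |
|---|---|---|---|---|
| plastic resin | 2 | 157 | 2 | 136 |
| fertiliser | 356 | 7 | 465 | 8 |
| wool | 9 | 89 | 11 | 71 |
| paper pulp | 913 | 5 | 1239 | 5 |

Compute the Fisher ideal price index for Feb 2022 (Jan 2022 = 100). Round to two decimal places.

131.61

Laspeyres component (base-period weights):
ΣP(Feb 2022)Q(Jan 2022) = 2×157 + 465×7 + 11×89 + 1239×5 = 314 + 3255 + 979 + 6195 = 10743
ΣP(Jan 2022)Q(Jan 2022) = 2×157 + 356×7 + 9×89 + 913×5 = 314 + 2492 + 801 + 4565 = 8172
L = 10743 / 8172 × 100 = 131.4611
Paasche component (current-period weights):
ΣP(Feb 2022)Q(Feb 2022) = 2×136 + 465×8 + 11×71 + 1239×5 = 272 + 3720 + 781 + 6195 = 10968
ΣP(Jan 2022)Q(Feb 2022) = 2×136 + 356×8 + 9×71 + 913×5 = 272 + 2848 + 639 + 4565 = 8324
P = 10968 / 8324 × 100 = 131.7636
Fisher = √(L × P) = √(131.4611 × 131.7636) = 131.6122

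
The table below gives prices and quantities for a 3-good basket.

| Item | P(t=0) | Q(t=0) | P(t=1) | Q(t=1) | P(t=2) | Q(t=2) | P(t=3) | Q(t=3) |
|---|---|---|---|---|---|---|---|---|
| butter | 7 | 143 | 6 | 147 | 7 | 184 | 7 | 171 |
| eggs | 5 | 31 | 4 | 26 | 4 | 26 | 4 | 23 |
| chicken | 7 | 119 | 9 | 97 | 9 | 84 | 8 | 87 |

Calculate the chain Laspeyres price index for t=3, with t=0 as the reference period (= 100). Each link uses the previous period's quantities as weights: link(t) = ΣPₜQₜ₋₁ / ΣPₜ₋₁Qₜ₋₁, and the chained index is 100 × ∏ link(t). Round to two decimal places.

Link t=0→t=1:
ΣP(t=1)Q(t=0) = 6×143 + 4×31 + 9×119 = 858 + 124 + 1071 = 2053
ΣP(t=0)Q(t=0) = 7×143 + 5×31 + 7×119 = 1001 + 155 + 833 = 1989
link = 2053/1989 = 1.032177
Link t=1→t=2:
ΣP(t=2)Q(t=1) = 7×147 + 4×26 + 9×97 = 1029 + 104 + 873 = 2006
ΣP(t=1)Q(t=1) = 6×147 + 4×26 + 9×97 = 882 + 104 + 873 = 1859
link = 2006/1859 = 1.079075
Link t=2→t=3:
ΣP(t=3)Q(t=2) = 7×184 + 4×26 + 8×84 = 1288 + 104 + 672 = 2064
ΣP(t=2)Q(t=2) = 7×184 + 4×26 + 9×84 = 1288 + 104 + 756 = 2148
link = 2064/2148 = 0.960894
Chained index = 100 × 1.032177 × 1.079075 × 0.960894 = 107.0240

107.02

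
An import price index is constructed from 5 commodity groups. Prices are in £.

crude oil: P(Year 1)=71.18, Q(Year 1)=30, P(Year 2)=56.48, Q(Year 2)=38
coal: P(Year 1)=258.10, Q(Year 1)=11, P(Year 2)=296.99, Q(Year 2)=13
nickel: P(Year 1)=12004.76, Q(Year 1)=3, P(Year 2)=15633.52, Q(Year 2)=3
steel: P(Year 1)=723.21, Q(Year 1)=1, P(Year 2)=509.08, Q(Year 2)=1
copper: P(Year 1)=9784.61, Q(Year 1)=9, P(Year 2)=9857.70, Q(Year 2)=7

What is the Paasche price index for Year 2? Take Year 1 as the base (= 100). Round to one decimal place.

110.0

Paasche price index uses current-period quantities as weights.
ΣP(Year 2)·Q(Year 2) = 56.48×38 + 296.99×13 + 15633.52×3 + 509.08×1 + 9857.70×7 = 2146.24 + 3860.87 + 46900.56 + 509.08 + 69003.9 = 122420.65
ΣP(Year 1)·Q(Year 2) = 71.18×38 + 258.10×13 + 12004.76×3 + 723.21×1 + 9784.61×7 = 2704.84 + 3355.3 + 36014.28 + 723.21 + 68492.27 = 111289.9
Index = 122420.65 / 111289.9 × 100 = 110.0016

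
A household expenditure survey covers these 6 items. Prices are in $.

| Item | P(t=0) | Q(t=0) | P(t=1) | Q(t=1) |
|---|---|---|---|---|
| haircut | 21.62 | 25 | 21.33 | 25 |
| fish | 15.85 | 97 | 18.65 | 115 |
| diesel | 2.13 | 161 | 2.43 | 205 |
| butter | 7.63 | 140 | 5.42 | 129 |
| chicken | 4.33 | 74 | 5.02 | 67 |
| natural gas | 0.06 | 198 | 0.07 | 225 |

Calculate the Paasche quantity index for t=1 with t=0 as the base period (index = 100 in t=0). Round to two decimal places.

109.02

Paasche quantity index uses current-period prices as weights.
ΣP(t=1)·Q(t=1) = 21.33×25 + 18.65×115 + 2.43×205 + 5.42×129 + 5.02×67 + 0.07×225 = 533.25 + 2144.75 + 498.15 + 699.18 + 336.34 + 15.75 = 4227.42
ΣP(t=1)·Q(t=0) = 21.33×25 + 18.65×97 + 2.43×161 + 5.42×140 + 5.02×74 + 0.07×198 = 533.25 + 1809.05 + 391.23 + 758.8 + 371.48 + 13.86 = 3877.67
Index = 4227.42 / 3877.67 × 100 = 109.0196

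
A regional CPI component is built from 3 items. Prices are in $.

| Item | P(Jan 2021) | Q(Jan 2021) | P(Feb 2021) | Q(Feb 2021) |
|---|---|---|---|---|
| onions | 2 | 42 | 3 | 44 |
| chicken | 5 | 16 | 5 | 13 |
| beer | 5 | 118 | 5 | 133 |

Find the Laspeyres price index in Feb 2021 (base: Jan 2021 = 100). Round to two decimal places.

105.57

Laspeyres price index uses base-period quantities as weights.
ΣP(Feb 2021)·Q(Jan 2021) = 3×42 + 5×16 + 5×118 = 126 + 80 + 590 = 796
ΣP(Jan 2021)·Q(Jan 2021) = 2×42 + 5×16 + 5×118 = 84 + 80 + 590 = 754
Index = 796 / 754 × 100 = 105.5703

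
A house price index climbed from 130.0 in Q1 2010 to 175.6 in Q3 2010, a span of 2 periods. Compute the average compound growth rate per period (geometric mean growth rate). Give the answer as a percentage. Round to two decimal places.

16.22%

Growth factor = (175.6/130.0)^(1/2) = (1.350769)^(1/2) = 1.162226
Growth rate = 1.162226 − 1 = 0.162226 = 16.2226%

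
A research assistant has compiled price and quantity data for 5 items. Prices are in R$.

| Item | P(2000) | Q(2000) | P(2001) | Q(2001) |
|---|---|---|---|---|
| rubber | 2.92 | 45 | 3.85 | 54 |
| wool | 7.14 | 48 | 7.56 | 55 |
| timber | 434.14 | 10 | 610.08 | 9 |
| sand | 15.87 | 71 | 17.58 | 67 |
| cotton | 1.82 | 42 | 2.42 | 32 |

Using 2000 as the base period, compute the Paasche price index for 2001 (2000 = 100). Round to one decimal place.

Paasche price index uses current-period quantities as weights.
ΣP(2001)·Q(2001) = 3.85×54 + 7.56×55 + 610.08×9 + 17.58×67 + 2.42×32 = 207.9 + 415.8 + 5490.72 + 1177.86 + 77.44 = 7369.72
ΣP(2000)·Q(2001) = 2.92×54 + 7.14×55 + 434.14×9 + 15.87×67 + 1.82×32 = 157.68 + 392.7 + 3907.26 + 1063.29 + 58.24 = 5579.17
Index = 7369.72 / 5579.17 × 100 = 132.0935

132.1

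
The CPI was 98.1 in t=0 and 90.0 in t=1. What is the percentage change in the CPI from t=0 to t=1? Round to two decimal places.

Change = (90.0 − 98.1) / 98.1 × 100
       = -8.1 / 98.1 × 100 = -8.2569%

-8.26%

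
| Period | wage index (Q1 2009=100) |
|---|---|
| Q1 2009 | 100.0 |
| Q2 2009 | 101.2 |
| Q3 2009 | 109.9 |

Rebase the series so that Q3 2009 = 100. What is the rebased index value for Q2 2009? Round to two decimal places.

Rebased(Q2 2009) = 101.2 / 109.9 × 100 = 92.0837

92.08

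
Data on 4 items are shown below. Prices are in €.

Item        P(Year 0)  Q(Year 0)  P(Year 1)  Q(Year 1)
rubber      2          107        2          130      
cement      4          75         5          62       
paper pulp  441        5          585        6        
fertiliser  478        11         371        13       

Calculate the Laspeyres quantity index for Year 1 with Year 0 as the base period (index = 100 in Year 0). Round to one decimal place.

Laspeyres quantity index uses base-period prices as weights.
ΣP(Year 0)·Q(Year 1) = 2×130 + 4×62 + 441×6 + 478×13 = 260 + 248 + 2646 + 6214 = 9368
ΣP(Year 0)·Q(Year 0) = 2×107 + 4×75 + 441×5 + 478×11 = 214 + 300 + 2205 + 5258 = 7977
Index = 9368 / 7977 × 100 = 117.4376

117.4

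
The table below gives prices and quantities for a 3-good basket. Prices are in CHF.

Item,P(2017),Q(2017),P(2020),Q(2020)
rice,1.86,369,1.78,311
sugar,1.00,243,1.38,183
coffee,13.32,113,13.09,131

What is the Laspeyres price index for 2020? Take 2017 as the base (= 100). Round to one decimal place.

Laspeyres price index uses base-period quantities as weights.
ΣP(2020)·Q(2017) = 1.78×369 + 1.38×243 + 13.09×113 = 656.82 + 335.34 + 1479.17 = 2471.33
ΣP(2017)·Q(2017) = 1.86×369 + 1.00×243 + 13.32×113 = 686.34 + 243 + 1505.16 = 2434.5
Index = 2471.33 / 2434.5 × 100 = 101.5128

101.5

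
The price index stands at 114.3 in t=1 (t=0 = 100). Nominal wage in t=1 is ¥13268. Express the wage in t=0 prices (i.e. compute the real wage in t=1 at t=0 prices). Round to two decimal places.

11608.05

Real = Nominal ÷ (Index/100) = 13268 ÷ (114.3/100)
     = 13268 ÷ 1.143 = 11608.0490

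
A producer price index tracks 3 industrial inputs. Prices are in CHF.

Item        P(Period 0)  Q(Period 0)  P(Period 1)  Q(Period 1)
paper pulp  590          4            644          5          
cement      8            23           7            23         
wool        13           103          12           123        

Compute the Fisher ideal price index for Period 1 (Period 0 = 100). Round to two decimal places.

Laspeyres component (base-period weights):
ΣP(Period 1)Q(Period 0) = 644×4 + 7×23 + 12×103 = 2576 + 161 + 1236 = 3973
ΣP(Period 0)Q(Period 0) = 590×4 + 8×23 + 13×103 = 2360 + 184 + 1339 = 3883
L = 3973 / 3883 × 100 = 102.3178
Paasche component (current-period weights):
ΣP(Period 1)Q(Period 1) = 644×5 + 7×23 + 12×123 = 3220 + 161 + 1476 = 4857
ΣP(Period 0)Q(Period 1) = 590×5 + 8×23 + 13×123 = 2950 + 184 + 1599 = 4733
P = 4857 / 4733 × 100 = 102.6199
Fisher = √(L × P) = √(102.3178 × 102.6199) = 102.4687

102.47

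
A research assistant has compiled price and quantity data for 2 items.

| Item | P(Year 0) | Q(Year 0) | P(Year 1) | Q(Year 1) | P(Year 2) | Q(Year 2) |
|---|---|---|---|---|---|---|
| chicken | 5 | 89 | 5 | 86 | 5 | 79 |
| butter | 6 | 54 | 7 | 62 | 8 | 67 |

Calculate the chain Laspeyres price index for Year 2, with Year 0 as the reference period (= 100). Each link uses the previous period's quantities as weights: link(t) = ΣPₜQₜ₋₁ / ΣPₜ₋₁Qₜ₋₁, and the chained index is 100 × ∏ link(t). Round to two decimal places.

Link Year 0→Year 1:
ΣP(Year 1)Q(Year 0) = 5×89 + 7×54 = 445 + 378 = 823
ΣP(Year 0)Q(Year 0) = 5×89 + 6×54 = 445 + 324 = 769
link = 823/769 = 1.070221
Link Year 1→Year 2:
ΣP(Year 2)Q(Year 1) = 5×86 + 8×62 = 430 + 496 = 926
ΣP(Year 1)Q(Year 1) = 5×86 + 7×62 = 430 + 434 = 864
link = 926/864 = 1.071759
Chained index = 100 × 1.070221 × 1.071759 = 114.7019

114.70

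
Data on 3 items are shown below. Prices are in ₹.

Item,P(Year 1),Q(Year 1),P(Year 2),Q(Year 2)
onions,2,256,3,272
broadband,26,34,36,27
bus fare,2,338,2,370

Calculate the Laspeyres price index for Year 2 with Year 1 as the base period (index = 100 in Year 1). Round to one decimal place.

128.8

Laspeyres price index uses base-period quantities as weights.
ΣP(Year 2)·Q(Year 1) = 3×256 + 36×34 + 2×338 = 768 + 1224 + 676 = 2668
ΣP(Year 1)·Q(Year 1) = 2×256 + 26×34 + 2×338 = 512 + 884 + 676 = 2072
Index = 2668 / 2072 × 100 = 128.7645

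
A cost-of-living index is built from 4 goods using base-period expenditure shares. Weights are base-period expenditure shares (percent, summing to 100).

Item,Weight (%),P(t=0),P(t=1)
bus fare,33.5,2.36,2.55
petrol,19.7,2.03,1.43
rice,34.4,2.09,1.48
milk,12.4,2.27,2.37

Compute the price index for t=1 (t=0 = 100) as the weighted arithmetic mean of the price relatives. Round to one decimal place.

bus fare: 33.5 × (2.55/2.36) = 33.5 × 1.080508 = 36.1970
petrol: 19.7 × (1.43/2.03) = 19.7 × 0.704433 = 13.8773
rice: 34.4 × (1.48/2.09) = 34.4 × 0.708134 = 24.3598
milk: 12.4 × (2.37/2.27) = 12.4 × 1.044053 = 12.9463
Index = Σ wᵢ·(p₁ᵢ/p₀ᵢ) = 36.1970 + 13.8773 + 24.3598 + 12.9463 = 87.3804

87.4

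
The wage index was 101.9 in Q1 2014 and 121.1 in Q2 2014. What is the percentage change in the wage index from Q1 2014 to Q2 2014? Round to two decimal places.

18.84%

Change = (121.1 − 101.9) / 101.9 × 100
       = 19.2 / 101.9 × 100 = 18.8420%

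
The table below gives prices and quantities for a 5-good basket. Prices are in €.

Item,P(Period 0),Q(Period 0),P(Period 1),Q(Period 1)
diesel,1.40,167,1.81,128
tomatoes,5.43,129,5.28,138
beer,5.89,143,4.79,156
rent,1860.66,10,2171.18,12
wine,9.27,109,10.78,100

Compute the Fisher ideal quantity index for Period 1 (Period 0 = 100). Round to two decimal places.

Laspeyres component (base-period weights):
ΣP(Period 0)Q(Period 1) = 1.40×128 + 5.43×138 + 5.89×156 + 1860.66×12 + 9.27×100 = 179.2 + 749.34 + 918.84 + 22327.92 + 927 = 25102.3
ΣP(Period 0)Q(Period 0) = 1.40×167 + 5.43×129 + 5.89×143 + 1860.66×10 + 9.27×109 = 233.8 + 700.47 + 842.27 + 18606.6 + 1010.43 = 21393.57
L = 25102.3 / 21393.57 × 100 = 117.3357
Paasche component (current-period weights):
ΣP(Period 1)Q(Period 1) = 1.81×128 + 5.28×138 + 4.79×156 + 2171.18×12 + 10.78×100 = 231.68 + 728.64 + 747.24 + 26054.16 + 1078 = 28839.72
ΣP(Period 1)Q(Period 0) = 1.81×167 + 5.28×129 + 4.79×143 + 2171.18×10 + 10.78×109 = 302.27 + 681.12 + 684.97 + 21711.8 + 1175.02 = 24555.18
P = 28839.72 / 24555.18 × 100 = 117.4486
Fisher = √(L × P) = √(117.3357 × 117.4486) = 117.3922

117.39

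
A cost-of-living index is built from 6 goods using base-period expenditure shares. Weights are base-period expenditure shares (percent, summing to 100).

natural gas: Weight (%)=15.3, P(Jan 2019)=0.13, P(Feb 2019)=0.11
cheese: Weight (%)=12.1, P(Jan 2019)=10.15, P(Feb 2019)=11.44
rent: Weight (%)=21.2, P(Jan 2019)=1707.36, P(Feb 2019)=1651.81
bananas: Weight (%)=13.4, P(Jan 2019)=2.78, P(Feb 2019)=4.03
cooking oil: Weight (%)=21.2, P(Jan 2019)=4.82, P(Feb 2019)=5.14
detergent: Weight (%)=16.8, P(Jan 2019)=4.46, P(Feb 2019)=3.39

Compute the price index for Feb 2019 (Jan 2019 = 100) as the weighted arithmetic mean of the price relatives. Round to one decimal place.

natural gas: 15.3 × (0.11/0.13) = 15.3 × 0.846154 = 12.9462
cheese: 12.1 × (11.44/10.15) = 12.1 × 1.127094 = 13.6378
rent: 21.2 × (1651.81/1707.36) = 21.2 × 0.967464 = 20.5102
bananas: 13.4 × (4.03/2.78) = 13.4 × 1.449640 = 19.4252
cooking oil: 21.2 × (5.14/4.82) = 21.2 × 1.066390 = 22.6075
detergent: 16.8 × (3.39/4.46) = 16.8 × 0.760090 = 12.7695
Index = Σ wᵢ·(p₁ᵢ/p₀ᵢ) = 12.9462 + 13.6378 + 20.5102 + 19.4252 + 22.6075 + 12.7695 = 101.8964

101.9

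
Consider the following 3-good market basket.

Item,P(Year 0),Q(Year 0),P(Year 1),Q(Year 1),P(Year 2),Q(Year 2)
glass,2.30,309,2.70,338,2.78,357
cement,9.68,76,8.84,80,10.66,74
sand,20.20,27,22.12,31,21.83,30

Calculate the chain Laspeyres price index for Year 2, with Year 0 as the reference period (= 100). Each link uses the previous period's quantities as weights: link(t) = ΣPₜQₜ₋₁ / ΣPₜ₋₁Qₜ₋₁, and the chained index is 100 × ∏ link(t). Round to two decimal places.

Link Year 0→Year 1:
ΣP(Year 1)Q(Year 0) = 2.70×309 + 8.84×76 + 22.12×27 = 834.3 + 671.84 + 597.24 = 2103.38
ΣP(Year 0)Q(Year 0) = 2.30×309 + 9.68×76 + 20.20×27 = 710.7 + 735.68 + 545.4 = 1991.78
link = 2103.38/1991.78 = 1.056030
Link Year 1→Year 2:
ΣP(Year 2)Q(Year 1) = 2.78×338 + 10.66×80 + 21.83×31 = 939.64 + 852.8 + 676.73 = 2469.17
ΣP(Year 1)Q(Year 1) = 2.70×338 + 8.84×80 + 22.12×31 = 912.6 + 707.2 + 685.72 = 2305.52
link = 2469.17/2305.52 = 1.070982
Chained index = 100 × 1.056030 × 1.070982 = 113.0989

113.10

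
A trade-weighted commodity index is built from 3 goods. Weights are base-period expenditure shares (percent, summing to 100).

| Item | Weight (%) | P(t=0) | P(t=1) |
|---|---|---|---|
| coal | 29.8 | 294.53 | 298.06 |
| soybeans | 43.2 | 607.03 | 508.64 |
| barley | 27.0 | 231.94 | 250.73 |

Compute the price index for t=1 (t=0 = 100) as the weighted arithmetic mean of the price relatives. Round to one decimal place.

coal: 29.8 × (298.06/294.53) = 29.8 × 1.011985 = 30.1572
soybeans: 43.2 × (508.64/607.03) = 43.2 × 0.837916 = 36.1980
barley: 27.0 × (250.73/231.94) = 27.0 × 1.081012 = 29.1873
Index = Σ wᵢ·(p₁ᵢ/p₀ᵢ) = 30.1572 + 36.1980 + 29.1873 = 95.5425

95.5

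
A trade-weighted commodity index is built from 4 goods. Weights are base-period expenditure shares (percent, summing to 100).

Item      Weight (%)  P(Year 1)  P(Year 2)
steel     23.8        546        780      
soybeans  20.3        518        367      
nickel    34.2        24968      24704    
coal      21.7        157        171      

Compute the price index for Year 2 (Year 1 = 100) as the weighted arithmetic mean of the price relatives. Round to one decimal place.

steel: 23.8 × (780/546) = 23.8 × 1.428571 = 34.0000
soybeans: 20.3 × (367/518) = 20.3 × 0.708494 = 14.3824
nickel: 34.2 × (24704/24968) = 34.2 × 0.989426 = 33.8384
coal: 21.7 × (171/157) = 21.7 × 1.089172 = 23.6350
Index = Σ wᵢ·(p₁ᵢ/p₀ᵢ) = 34.0000 + 14.3824 + 33.8384 + 23.6350 = 105.8558

105.9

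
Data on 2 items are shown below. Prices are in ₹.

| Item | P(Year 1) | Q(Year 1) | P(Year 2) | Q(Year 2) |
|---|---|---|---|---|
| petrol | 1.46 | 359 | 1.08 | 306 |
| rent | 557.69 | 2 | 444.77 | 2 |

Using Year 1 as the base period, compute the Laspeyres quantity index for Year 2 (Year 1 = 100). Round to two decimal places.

95.28

Laspeyres quantity index uses base-period prices as weights.
ΣP(Year 1)·Q(Year 2) = 1.46×306 + 557.69×2 = 446.76 + 1115.38 = 1562.14
ΣP(Year 1)·Q(Year 1) = 1.46×359 + 557.69×2 = 524.14 + 1115.38 = 1639.52
Index = 1562.14 / 1639.52 × 100 = 95.2803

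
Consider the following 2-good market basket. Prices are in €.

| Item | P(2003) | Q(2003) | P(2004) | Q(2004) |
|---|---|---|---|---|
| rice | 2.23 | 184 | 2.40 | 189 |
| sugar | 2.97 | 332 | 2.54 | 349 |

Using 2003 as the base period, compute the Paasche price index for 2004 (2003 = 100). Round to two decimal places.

91.91

Paasche price index uses current-period quantities as weights.
ΣP(2004)·Q(2004) = 2.40×189 + 2.54×349 = 453.6 + 886.46 = 1340.06
ΣP(2003)·Q(2004) = 2.23×189 + 2.97×349 = 421.47 + 1036.53 = 1458
Index = 1340.06 / 1458 × 100 = 91.9108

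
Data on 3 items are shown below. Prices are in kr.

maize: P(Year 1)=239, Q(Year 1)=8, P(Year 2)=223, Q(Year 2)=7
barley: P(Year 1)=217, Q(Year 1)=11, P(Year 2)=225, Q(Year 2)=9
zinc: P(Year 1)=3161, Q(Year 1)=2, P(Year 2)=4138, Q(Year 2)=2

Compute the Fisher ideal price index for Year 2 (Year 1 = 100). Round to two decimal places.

118.63

Laspeyres component (base-period weights):
ΣP(Year 2)Q(Year 1) = 223×8 + 225×11 + 4138×2 = 1784 + 2475 + 8276 = 12535
ΣP(Year 1)Q(Year 1) = 239×8 + 217×11 + 3161×2 = 1912 + 2387 + 6322 = 10621
L = 12535 / 10621 × 100 = 118.0209
Paasche component (current-period weights):
ΣP(Year 2)Q(Year 2) = 223×7 + 225×9 + 4138×2 = 1561 + 2025 + 8276 = 11862
ΣP(Year 1)Q(Year 2) = 239×7 + 217×9 + 3161×2 = 1673 + 1953 + 6322 = 9948
P = 11862 / 9948 × 100 = 119.2400
Fisher = √(L × P) = √(118.0209 × 119.2400) = 118.6289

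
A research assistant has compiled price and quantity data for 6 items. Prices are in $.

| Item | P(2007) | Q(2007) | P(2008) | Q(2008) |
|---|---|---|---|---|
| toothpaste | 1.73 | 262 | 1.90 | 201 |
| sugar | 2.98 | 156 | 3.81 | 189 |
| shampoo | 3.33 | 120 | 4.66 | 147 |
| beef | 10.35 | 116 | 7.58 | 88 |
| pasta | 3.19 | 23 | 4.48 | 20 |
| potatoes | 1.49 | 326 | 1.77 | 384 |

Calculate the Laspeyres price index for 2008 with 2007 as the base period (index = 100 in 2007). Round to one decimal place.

104.3

Laspeyres price index uses base-period quantities as weights.
ΣP(2008)·Q(2007) = 1.90×262 + 3.81×156 + 4.66×120 + 7.58×116 + 4.48×23 + 1.77×326 = 497.8 + 594.36 + 559.2 + 879.28 + 103.04 + 577.02 = 3210.7
ΣP(2007)·Q(2007) = 1.73×262 + 2.98×156 + 3.33×120 + 10.35×116 + 3.19×23 + 1.49×326 = 453.26 + 464.88 + 399.6 + 1200.6 + 73.37 + 485.74 = 3077.45
Index = 3210.7 / 3077.45 × 100 = 104.3299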